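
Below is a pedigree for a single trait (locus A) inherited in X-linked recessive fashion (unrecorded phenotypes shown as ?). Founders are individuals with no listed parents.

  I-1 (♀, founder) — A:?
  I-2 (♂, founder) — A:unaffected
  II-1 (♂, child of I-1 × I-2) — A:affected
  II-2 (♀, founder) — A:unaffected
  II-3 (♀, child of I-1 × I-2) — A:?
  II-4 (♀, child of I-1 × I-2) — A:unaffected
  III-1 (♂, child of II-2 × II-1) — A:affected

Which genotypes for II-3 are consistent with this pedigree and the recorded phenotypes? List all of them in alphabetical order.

A/I-1 ? ·: X^AX^a|X^aX^a
A/I-2 un ·: X^AY
A/II-1 aff I-1×I-2: X^aY
A/II-2 un ·: X^AX^a
A/II-3 ? I-1×I-2: X^AX^A|X^AX^a
A/II-4 un I-1×I-2: X^AX^A|X^AX^a
A/III-1 aff II-2×II-1: X^aY
⇒ A over [I-1,I-2,II-1,II-2,II-3,II-4,III-1]: 5 consistent

II-3 ∈ {X^AX^A, X^AX^a}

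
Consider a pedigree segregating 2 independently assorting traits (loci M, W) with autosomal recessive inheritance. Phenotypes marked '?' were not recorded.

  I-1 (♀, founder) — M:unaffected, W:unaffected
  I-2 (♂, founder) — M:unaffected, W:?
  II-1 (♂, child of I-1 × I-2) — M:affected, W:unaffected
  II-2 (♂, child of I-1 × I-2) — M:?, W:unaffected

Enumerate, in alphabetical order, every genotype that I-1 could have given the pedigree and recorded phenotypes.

I-1 ∈ {Mm WW, Mm Ww}

M/I-1 un ·: Mm
M/I-2 un ·: Mm
M/II-1 aff I-1×I-2: mm
M/II-2 ? I-1×I-2: MM|Mm|mm
⇒ M over [I-1,I-2,II-1,II-2]: 3 consistent
W/I-1 un ·: WW|Ww
W/I-2 ? ·: WW|Ww|ww
W/II-1 un I-1×I-2: WW|Ww
W/II-2 un I-1×I-2: WW|Ww
⇒ W over [I-1,I-2,II-1,II-2]: 15 consistent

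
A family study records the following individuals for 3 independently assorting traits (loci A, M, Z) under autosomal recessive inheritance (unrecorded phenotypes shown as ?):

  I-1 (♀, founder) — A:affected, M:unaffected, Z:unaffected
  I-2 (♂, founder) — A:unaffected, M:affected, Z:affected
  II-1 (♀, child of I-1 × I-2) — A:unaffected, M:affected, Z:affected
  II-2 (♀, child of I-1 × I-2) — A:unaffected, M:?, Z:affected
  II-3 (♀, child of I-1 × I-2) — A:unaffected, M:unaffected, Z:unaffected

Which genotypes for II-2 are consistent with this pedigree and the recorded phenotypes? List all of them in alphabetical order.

II-2 ∈ {Aa Mm zz, Aa mm zz}

A/I-1 aff ·: aa
A/I-2 un ·: AA|Aa
A/II-1 un I-1×I-2: Aa
A/II-2 un I-1×I-2: Aa
A/II-3 un I-1×I-2: Aa
⇒ A over [I-1,I-2,II-1,II-2,II-3]: 2 consistent
M/I-1 un ·: Mm
M/I-2 aff ·: mm
M/II-1 aff I-1×I-2: mm
M/II-2 ? I-1×I-2: Mm|mm
M/II-3 un I-1×I-2: Mm
⇒ M over [I-1,I-2,II-1,II-2,II-3]: 2 consistent
Z/I-1 un ·: Zz
Z/I-2 aff ·: zz
Z/II-1 aff I-1×I-2: zz
Z/II-2 aff I-1×I-2: zz
Z/II-3 un I-1×I-2: Zz
⇒ Z over [I-1,I-2,II-1,II-2,II-3]: 1 consistent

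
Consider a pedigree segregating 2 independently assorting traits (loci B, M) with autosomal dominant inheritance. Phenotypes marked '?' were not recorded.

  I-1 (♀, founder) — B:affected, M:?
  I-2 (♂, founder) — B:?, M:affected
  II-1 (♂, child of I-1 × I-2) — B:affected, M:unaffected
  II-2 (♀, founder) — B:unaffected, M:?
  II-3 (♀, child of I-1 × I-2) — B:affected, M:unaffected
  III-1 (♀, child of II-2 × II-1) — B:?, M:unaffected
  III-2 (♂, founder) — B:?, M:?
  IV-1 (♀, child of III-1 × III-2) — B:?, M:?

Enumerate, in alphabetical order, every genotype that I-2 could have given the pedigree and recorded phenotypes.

B/I-1 aff ·: Bb|BB
B/I-2 ? ·: bb|Bb|BB
B/II-1 aff I-1×I-2: Bb|BB
B/II-2 un ·: bb
B/II-3 aff I-1×I-2: Bb|BB
B/III-1 ? II-2×II-1: bb|Bb
B/III-2 ? ·: bb|Bb|BB
B/IV-1 ? III-1×III-2: bb|Bb|BB
⇒ B over [I-1,I-2,II-1,II-2,II-3,III-1,III-2,IV-1]: 137 consistent
M/I-1 ? ·: mm|Mm
M/I-2 aff ·: Mm
M/II-1 un I-1×I-2: mm
M/II-2 ? ·: mm|Mm
M/II-3 un I-1×I-2: mm
M/III-1 un II-2×II-1: mm
M/III-2 ? ·: mm|Mm|MM
M/IV-1 ? III-1×III-2: mm|Mm
⇒ M over [I-1,I-2,II-1,II-2,II-3,III-1,III-2,IV-1]: 16 consistent

I-2 ∈ {BB Mm, Bb Mm, bb Mm}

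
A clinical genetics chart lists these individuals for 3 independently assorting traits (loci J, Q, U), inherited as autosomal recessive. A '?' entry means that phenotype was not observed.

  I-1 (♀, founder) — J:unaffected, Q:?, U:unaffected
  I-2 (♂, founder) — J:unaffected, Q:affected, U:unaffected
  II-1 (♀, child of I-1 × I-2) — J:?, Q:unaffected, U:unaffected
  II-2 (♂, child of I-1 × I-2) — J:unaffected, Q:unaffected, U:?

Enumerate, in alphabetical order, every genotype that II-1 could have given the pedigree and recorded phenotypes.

J/I-1 un ·: JJ|Jj
J/I-2 un ·: JJ|Jj
J/II-1 ? I-1×I-2: JJ|Jj|jj
J/II-2 un I-1×I-2: JJ|Jj
⇒ J over [I-1,I-2,II-1,II-2]: 15 consistent
Q/I-1 ? ·: QQ|Qq
Q/I-2 aff ·: qq
Q/II-1 un I-1×I-2: Qq
Q/II-2 un I-1×I-2: Qq
⇒ Q over [I-1,I-2,II-1,II-2]: 2 consistent
U/I-1 un ·: UU|Uu
U/I-2 un ·: UU|Uu
U/II-1 un I-1×I-2: UU|Uu
U/II-2 ? I-1×I-2: UU|Uu|uu
⇒ U over [I-1,I-2,II-1,II-2]: 15 consistent

II-1 ∈ {JJ Qq UU, JJ Qq Uu, Jj Qq UU, Jj Qq Uu, jj Qq UU, jj Qq Uu}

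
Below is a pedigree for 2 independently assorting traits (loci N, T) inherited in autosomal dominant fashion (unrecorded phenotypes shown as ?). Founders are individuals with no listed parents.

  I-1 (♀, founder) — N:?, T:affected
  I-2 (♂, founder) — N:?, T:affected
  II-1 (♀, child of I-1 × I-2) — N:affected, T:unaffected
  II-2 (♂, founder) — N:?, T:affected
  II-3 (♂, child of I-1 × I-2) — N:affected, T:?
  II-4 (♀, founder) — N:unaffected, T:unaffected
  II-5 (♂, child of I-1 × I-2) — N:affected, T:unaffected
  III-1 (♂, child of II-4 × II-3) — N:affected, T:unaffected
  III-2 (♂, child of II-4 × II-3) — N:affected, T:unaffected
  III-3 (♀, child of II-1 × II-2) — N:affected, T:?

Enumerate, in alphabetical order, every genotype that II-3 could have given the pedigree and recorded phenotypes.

N/I-1 ? ·: nn|Nn|NN
N/I-2 ? ·: nn|Nn|NN
N/II-1 aff I-1×I-2: Nn|NN
N/II-2 ? ·: nn|Nn|NN
N/II-3 aff I-1×I-2: Nn|NN
N/II-4 un ·: nn
N/II-5 aff I-1×I-2: Nn|NN
N/III-1 aff II-4×II-3: Nn
N/III-2 aff II-4×II-3: Nn
N/III-3 aff II-1×II-2: Nn|NN
⇒ N over [I-1,I-2,II-1,II-2,II-3,II-4,II-5,III-1,III-2,III-3]: 132 consistent
T/I-1 aff ·: Tt
T/I-2 aff ·: Tt
T/II-1 un I-1×I-2: tt
T/II-2 aff ·: Tt|TT
T/II-3 ? I-1×I-2: tt|Tt
T/II-4 un ·: tt
T/II-5 un I-1×I-2: tt
T/III-1 un II-4×II-3: tt
T/III-2 un II-4×II-3: tt
T/III-3 ? II-1×II-2: tt|Tt
⇒ T over [I-1,I-2,II-1,II-2,II-3,II-4,II-5,III-1,III-2,III-3]: 6 consistent

II-3 ∈ {NN Tt, NN tt, Nn Tt, Nn tt}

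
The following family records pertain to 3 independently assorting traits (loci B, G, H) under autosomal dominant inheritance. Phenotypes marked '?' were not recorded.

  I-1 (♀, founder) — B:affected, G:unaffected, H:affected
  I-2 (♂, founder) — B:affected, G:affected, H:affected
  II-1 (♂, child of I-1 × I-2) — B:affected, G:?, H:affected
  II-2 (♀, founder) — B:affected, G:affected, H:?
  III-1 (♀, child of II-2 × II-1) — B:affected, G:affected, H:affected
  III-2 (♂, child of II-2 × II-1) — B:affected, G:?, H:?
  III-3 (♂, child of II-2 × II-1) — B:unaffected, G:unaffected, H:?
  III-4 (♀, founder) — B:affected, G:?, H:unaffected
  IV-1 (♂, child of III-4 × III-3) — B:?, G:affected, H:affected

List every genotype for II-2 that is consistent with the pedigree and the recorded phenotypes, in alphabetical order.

II-2 ∈ {Bb Gg HH, Bb Gg Hh, Bb Gg hh}

B/I-1 aff ·: Bb|BB
B/I-2 aff ·: Bb|BB
B/II-1 aff I-1×I-2: Bb
B/II-2 aff ·: Bb
B/III-1 aff II-2×II-1: Bb|BB
B/III-2 aff II-2×II-1: Bb|BB
B/III-3 un II-2×II-1: bb
B/III-4 aff ·: Bb|BB
B/IV-1 ? III-4×III-3: bb|Bb
⇒ B over [I-1,I-2,II-1,II-2,III-1,III-2,III-3,III-4,IV-1]: 36 consistent
G/I-1 un ·: gg
G/I-2 aff ·: Gg|GG
G/II-1 ? I-1×I-2: gg|Gg
G/II-2 aff ·: Gg
G/III-1 aff II-2×II-1: Gg|GG
G/III-2 ? II-2×II-1: gg|Gg|GG
G/III-3 un II-2×II-1: gg
G/III-4 ? ·: Gg|GG
G/IV-1 aff III-4×III-3: Gg
⇒ G over [I-1,I-2,II-1,II-2,III-1,III-2,III-3,III-4,IV-1]: 28 consistent
H/I-1 aff ·: Hh|HH
H/I-2 aff ·: Hh|HH
H/II-1 aff I-1×I-2: Hh|HH
H/II-2 ? ·: hh|Hh|HH
H/III-1 aff II-2×II-1: Hh|HH
H/III-2 ? II-2×II-1: hh|Hh|HH
H/III-3 ? II-2×II-1: Hh|HH
H/III-4 un ·: hh
H/IV-1 aff III-4×III-3: Hh
⇒ H over [I-1,I-2,II-1,II-2,III-1,III-2,III-3,III-4,IV-1]: 106 consistent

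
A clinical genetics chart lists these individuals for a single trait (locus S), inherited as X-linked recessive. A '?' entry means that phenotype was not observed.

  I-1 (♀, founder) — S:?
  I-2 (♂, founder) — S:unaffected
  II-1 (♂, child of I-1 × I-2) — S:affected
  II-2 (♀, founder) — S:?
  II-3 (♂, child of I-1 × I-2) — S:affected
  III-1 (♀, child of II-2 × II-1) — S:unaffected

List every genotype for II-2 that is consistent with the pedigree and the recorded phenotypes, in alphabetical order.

II-2 ∈ {X^SX^S, X^SX^s}

S/I-1 ? ·: X^SX^s|X^sX^s
S/I-2 un ·: X^SY
S/II-1 aff I-1×I-2: X^sY
S/II-2 ? ·: X^SX^S|X^SX^s
S/II-3 aff I-1×I-2: X^sY
S/III-1 un II-2×II-1: X^SX^s
⇒ S over [I-1,I-2,II-1,II-2,II-3,III-1]: 4 consistent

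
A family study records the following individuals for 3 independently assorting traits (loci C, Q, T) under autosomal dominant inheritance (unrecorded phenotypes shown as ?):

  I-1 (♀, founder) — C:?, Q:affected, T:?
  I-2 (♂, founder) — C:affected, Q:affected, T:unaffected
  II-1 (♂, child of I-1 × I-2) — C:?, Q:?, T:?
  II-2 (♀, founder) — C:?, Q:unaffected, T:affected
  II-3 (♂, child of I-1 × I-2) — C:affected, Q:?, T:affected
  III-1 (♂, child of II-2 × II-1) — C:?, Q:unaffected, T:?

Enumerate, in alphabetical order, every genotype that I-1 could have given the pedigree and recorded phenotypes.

I-1 ∈ {CC QQ TT, CC QQ Tt, CC Qq TT, CC Qq Tt, Cc QQ TT, Cc QQ Tt, Cc Qq TT, Cc Qq Tt, cc QQ TT, cc QQ Tt, cc Qq TT, cc Qq Tt}

C/I-1 ? ·: cc|Cc|CC
C/I-2 aff ·: Cc|CC
C/II-1 ? I-1×I-2: cc|Cc|CC
C/II-2 ? ·: cc|Cc|CC
C/II-3 aff I-1×I-2: Cc|CC
C/III-1 ? II-2×II-1: cc|Cc|CC
⇒ C over [I-1,I-2,II-1,II-2,II-3,III-1]: 96 consistent
Q/I-1 aff ·: Qq|QQ
Q/I-2 aff ·: Qq|QQ
Q/II-1 ? I-1×I-2: qq|Qq
Q/II-2 un ·: qq
Q/II-3 ? I-1×I-2: qq|Qq|QQ
Q/III-1 un II-2×II-1: qq
⇒ Q over [I-1,I-2,II-1,II-2,II-3,III-1]: 10 consistent
T/I-1 ? ·: Tt|TT
T/I-2 un ·: tt
T/II-1 ? I-1×I-2: tt|Tt
T/II-2 aff ·: Tt|TT
T/II-3 aff I-1×I-2: Tt
T/III-1 ? II-2×II-1: tt|Tt|TT
⇒ T over [I-1,I-2,II-1,II-2,II-3,III-1]: 13 consistent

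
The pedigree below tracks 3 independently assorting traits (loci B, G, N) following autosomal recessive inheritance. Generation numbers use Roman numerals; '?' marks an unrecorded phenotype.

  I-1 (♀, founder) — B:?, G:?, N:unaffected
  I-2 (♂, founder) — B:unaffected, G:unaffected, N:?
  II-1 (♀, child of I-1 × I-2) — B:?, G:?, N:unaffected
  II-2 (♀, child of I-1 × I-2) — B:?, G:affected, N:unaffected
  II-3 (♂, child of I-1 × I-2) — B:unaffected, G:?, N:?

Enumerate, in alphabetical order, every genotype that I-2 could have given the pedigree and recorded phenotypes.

I-2 ∈ {BB Gg NN, BB Gg Nn, BB Gg nn, Bb Gg NN, Bb Gg Nn, Bb Gg nn}

B/I-1 ? ·: BB|Bb|bb
B/I-2 un ·: BB|Bb
B/II-1 ? I-1×I-2: BB|Bb|bb
B/II-2 ? I-1×I-2: BB|Bb|bb
B/II-3 un I-1×I-2: BB|Bb
⇒ B over [I-1,I-2,II-1,II-2,II-3]: 40 consistent
G/I-1 ? ·: Gg|gg
G/I-2 un ·: Gg
G/II-1 ? I-1×I-2: GG|Gg|gg
G/II-2 aff I-1×I-2: gg
G/II-3 ? I-1×I-2: GG|Gg|gg
⇒ G over [I-1,I-2,II-1,II-2,II-3]: 13 consistent
N/I-1 un ·: NN|Nn
N/I-2 ? ·: NN|Nn|nn
N/II-1 un I-1×I-2: NN|Nn
N/II-2 un I-1×I-2: NN|Nn
N/II-3 ? I-1×I-2: NN|Nn|nn
⇒ N over [I-1,I-2,II-1,II-2,II-3]: 32 consistent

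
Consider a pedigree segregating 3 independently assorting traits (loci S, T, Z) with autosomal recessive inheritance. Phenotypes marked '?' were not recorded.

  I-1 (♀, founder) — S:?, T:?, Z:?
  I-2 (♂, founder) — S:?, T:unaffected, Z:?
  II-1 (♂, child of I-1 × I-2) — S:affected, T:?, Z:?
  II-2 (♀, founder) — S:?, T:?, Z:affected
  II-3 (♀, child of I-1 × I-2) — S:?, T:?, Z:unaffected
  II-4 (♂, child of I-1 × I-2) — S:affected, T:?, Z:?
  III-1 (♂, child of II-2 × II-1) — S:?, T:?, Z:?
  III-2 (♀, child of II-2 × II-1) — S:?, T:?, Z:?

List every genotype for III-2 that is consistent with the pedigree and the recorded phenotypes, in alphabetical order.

S/I-1 ? ·: Ss|ss
S/I-2 ? ·: Ss|ss
S/II-1 aff I-1×I-2: ss
S/II-2 ? ·: SS|Ss|ss
S/II-3 ? I-1×I-2: SS|Ss|ss
S/II-4 aff I-1×I-2: ss
S/III-1 ? II-2×II-1: Ss|ss
S/III-2 ? II-2×II-1: Ss|ss
⇒ S over [I-1,I-2,II-1,II-2,II-3,II-4,III-1,III-2]: 48 consistent
T/I-1 ? ·: TT|Tt|tt
T/I-2 un ·: TT|Tt
T/II-1 ? I-1×I-2: TT|Tt|tt
T/II-2 ? ·: TT|Tt|tt
T/II-3 ? I-1×I-2: TT|Tt|tt
T/II-4 ? I-1×I-2: TT|Tt|tt
T/III-1 ? II-2×II-1: TT|Tt|tt
T/III-2 ? II-2×II-1: TT|Tt|tt
⇒ T over [I-1,I-2,II-1,II-2,II-3,II-4,III-1,III-2]: 560 consistent
Z/I-1 ? ·: ZZ|Zz|zz
Z/I-2 ? ·: ZZ|Zz|zz
Z/II-1 ? I-1×I-2: ZZ|Zz|zz
Z/II-2 aff ·: zz
Z/II-3 un I-1×I-2: ZZ|Zz
Z/II-4 ? I-1×I-2: ZZ|Zz|zz
Z/III-1 ? II-2×II-1: Zz|zz
Z/III-2 ? II-2×II-1: Zz|zz
⇒ Z over [I-1,I-2,II-1,II-2,II-3,II-4,III-1,III-2]: 105 consistent

III-2 ∈ {Ss TT Zz, Ss TT zz, Ss Tt Zz, Ss Tt zz, Ss tt Zz, Ss tt zz, ss TT Zz, ss TT zz, ss Tt Zz, ss Tt zz, ss tt Zz, ss tt zz}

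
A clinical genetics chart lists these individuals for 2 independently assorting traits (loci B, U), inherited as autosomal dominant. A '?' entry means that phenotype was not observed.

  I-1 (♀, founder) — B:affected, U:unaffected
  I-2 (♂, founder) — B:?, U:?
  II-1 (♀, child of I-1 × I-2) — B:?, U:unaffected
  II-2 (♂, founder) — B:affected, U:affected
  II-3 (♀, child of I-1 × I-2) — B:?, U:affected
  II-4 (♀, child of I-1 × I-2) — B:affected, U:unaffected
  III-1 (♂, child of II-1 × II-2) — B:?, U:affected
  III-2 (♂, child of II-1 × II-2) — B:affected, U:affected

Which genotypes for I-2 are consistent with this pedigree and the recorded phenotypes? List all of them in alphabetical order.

I-2 ∈ {BB Uu, Bb Uu, bb Uu}

B/I-1 aff ·: Bb|BB
B/I-2 ? ·: bb|Bb|BB
B/II-1 ? I-1×I-2: bb|Bb|BB
B/II-2 aff ·: Bb|BB
B/II-3 ? I-1×I-2: bb|Bb|BB
B/II-4 aff I-1×I-2: Bb|BB
B/III-1 ? II-1×II-2: bb|Bb|BB
B/III-2 aff II-1×II-2: Bb|BB
⇒ B over [I-1,I-2,II-1,II-2,II-3,II-4,III-1,III-2]: 269 consistent
U/I-1 un ·: uu
U/I-2 ? ·: Uu
U/II-1 un I-1×I-2: uu
U/II-2 aff ·: Uu|UU
U/II-3 aff I-1×I-2: Uu
U/II-4 un I-1×I-2: uu
U/III-1 aff II-1×II-2: Uu
U/III-2 aff II-1×II-2: Uu
⇒ U over [I-1,I-2,II-1,II-2,II-3,II-4,III-1,III-2]: 2 consistent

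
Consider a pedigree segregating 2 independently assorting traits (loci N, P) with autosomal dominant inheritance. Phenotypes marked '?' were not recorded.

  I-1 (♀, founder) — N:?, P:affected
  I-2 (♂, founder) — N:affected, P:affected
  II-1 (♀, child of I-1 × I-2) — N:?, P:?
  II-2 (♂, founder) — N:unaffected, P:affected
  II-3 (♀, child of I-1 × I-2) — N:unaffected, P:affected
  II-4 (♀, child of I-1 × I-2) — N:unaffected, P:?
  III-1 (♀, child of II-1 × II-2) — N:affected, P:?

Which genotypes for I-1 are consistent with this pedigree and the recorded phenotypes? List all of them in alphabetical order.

N/I-1 ? ·: nn|Nn
N/I-2 aff ·: Nn
N/II-1 ? I-1×I-2: Nn|NN
N/II-2 un ·: nn
N/II-3 un I-1×I-2: nn
N/II-4 un I-1×I-2: nn
N/III-1 aff II-1×II-2: Nn
⇒ N over [I-1,I-2,II-1,II-2,II-3,II-4,III-1]: 3 consistent
P/I-1 aff ·: Pp|PP
P/I-2 aff ·: Pp|PP
P/II-1 ? I-1×I-2: pp|Pp|PP
P/II-2 aff ·: Pp|PP
P/II-3 aff I-1×I-2: Pp|PP
P/II-4 ? I-1×I-2: pp|Pp|PP
P/III-1 ? II-1×II-2: pp|Pp|PP
⇒ P over [I-1,I-2,II-1,II-2,II-3,II-4,III-1]: 133 consistent

I-1 ∈ {Nn PP, Nn Pp, nn PP, nn Pp}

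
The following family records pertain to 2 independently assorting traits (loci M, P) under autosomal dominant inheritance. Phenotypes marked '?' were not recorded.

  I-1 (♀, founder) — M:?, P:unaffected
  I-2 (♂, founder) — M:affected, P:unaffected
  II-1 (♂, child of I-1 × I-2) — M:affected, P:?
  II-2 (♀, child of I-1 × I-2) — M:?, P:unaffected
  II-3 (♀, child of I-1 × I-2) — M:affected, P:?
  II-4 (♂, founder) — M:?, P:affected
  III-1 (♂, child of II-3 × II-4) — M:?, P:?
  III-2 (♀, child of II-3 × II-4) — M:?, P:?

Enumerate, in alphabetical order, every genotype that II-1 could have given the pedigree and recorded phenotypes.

M/I-1 ? ·: mm|Mm|MM
M/I-2 aff ·: Mm|MM
M/II-1 aff I-1×I-2: Mm|MM
M/II-2 ? I-1×I-2: mm|Mm|MM
M/II-3 aff I-1×I-2: Mm|MM
M/II-4 ? ·: mm|Mm|MM
M/III-1 ? II-3×II-4: mm|Mm|MM
M/III-2 ? II-3×II-4: mm|Mm|MM
⇒ M over [I-1,I-2,II-1,II-2,II-3,II-4,III-1,III-2]: 379 consistent
P/I-1 un ·: pp
P/I-2 un ·: pp
P/II-1 ? I-1×I-2: pp
P/II-2 un I-1×I-2: pp
P/II-3 ? I-1×I-2: pp
P/II-4 aff ·: Pp|PP
P/III-1 ? II-3×II-4: pp|Pp
P/III-2 ? II-3×II-4: pp|Pp
⇒ P over [I-1,I-2,II-1,II-2,II-3,II-4,III-1,III-2]: 5 consistent

II-1 ∈ {MM pp, Mm pp}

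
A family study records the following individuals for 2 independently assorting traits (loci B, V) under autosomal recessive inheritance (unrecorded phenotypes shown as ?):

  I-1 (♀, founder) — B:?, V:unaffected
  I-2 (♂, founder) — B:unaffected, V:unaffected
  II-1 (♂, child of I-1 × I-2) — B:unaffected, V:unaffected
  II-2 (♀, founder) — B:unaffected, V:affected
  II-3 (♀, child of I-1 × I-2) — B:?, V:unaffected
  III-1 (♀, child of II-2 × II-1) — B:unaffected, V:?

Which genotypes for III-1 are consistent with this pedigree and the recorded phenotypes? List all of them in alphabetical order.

B/I-1 ? ·: BB|Bb|bb
B/I-2 un ·: BB|Bb
B/II-1 un I-1×I-2: BB|Bb
B/II-2 un ·: BB|Bb
B/II-3 ? I-1×I-2: BB|Bb|bb
B/III-1 un II-2×II-1: BB|Bb
⇒ B over [I-1,I-2,II-1,II-2,II-3,III-1]: 64 consistent
V/I-1 un ·: VV|Vv
V/I-2 un ·: VV|Vv
V/II-1 un I-1×I-2: VV|Vv
V/II-2 aff ·: vv
V/II-3 un I-1×I-2: VV|Vv
V/III-1 ? II-2×II-1: Vv|vv
⇒ V over [I-1,I-2,II-1,II-2,II-3,III-1]: 19 consistent

III-1 ∈ {BB Vv, BB vv, Bb Vv, Bb vv}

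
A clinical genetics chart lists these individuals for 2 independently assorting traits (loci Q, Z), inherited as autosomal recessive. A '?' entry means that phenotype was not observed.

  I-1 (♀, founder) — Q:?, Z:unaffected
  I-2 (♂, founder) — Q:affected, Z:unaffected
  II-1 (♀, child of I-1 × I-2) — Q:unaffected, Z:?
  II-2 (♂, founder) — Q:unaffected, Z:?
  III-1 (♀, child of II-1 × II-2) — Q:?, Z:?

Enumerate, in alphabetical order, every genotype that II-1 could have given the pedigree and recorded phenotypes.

II-1 ∈ {Qq ZZ, Qq Zz, Qq zz}

Q/I-1 ? ·: QQ|Qq
Q/I-2 aff ·: qq
Q/II-1 un I-1×I-2: Qq
Q/II-2 un ·: QQ|Qq
Q/III-1 ? II-1×II-2: QQ|Qq|qq
⇒ Q over [I-1,I-2,II-1,II-2,III-1]: 10 consistent
Z/I-1 un ·: ZZ|Zz
Z/I-2 un ·: ZZ|Zz
Z/II-1 ? I-1×I-2: ZZ|Zz|zz
Z/II-2 ? ·: ZZ|Zz|zz
Z/III-1 ? II-1×II-2: ZZ|Zz|zz
⇒ Z over [I-1,I-2,II-1,II-2,III-1]: 41 consistent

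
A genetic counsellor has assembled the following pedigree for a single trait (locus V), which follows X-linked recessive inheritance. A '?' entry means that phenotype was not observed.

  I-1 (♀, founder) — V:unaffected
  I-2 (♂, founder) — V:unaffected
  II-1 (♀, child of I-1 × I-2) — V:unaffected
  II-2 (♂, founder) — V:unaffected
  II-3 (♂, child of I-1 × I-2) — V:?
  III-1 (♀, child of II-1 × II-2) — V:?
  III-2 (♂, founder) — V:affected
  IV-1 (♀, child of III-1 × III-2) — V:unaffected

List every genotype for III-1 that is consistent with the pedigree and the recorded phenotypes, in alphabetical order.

V/I-1 un ·: X^VX^V|X^VX^v
V/I-2 un ·: X^VY
V/II-1 un I-1×I-2: X^VX^V|X^VX^v
V/II-2 un ·: X^VY
V/II-3 ? I-1×I-2: X^VY|X^vY
V/III-1 ? II-1×II-2: X^VX^V|X^VX^v
V/III-2 aff ·: X^vY
V/IV-1 un III-1×III-2: X^VX^v
⇒ V over [I-1,I-2,II-1,II-2,II-3,III-1,III-2,IV-1]: 7 consistent

III-1 ∈ {X^VX^V, X^VX^v}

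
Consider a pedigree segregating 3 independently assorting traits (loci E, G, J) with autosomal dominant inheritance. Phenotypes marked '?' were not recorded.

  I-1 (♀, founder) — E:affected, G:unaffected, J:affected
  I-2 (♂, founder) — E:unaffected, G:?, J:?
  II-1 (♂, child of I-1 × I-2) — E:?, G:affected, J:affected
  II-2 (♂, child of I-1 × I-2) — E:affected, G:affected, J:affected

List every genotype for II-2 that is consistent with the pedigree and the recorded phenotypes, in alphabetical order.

E/I-1 aff ·: Ee|EE
E/I-2 un ·: ee
E/II-1 ? I-1×I-2: ee|Ee
E/II-2 aff I-1×I-2: Ee
⇒ E over [I-1,I-2,II-1,II-2]: 3 consistent
G/I-1 un ·: gg
G/I-2 ? ·: Gg|GG
G/II-1 aff I-1×I-2: Gg
G/II-2 aff I-1×I-2: Gg
⇒ G over [I-1,I-2,II-1,II-2]: 2 consistent
J/I-1 aff ·: Jj|JJ
J/I-2 ? ·: jj|Jj|JJ
J/II-1 aff I-1×I-2: Jj|JJ
J/II-2 aff I-1×I-2: Jj|JJ
⇒ J over [I-1,I-2,II-1,II-2]: 15 consistent

II-2 ∈ {Ee Gg JJ, Ee Gg Jj}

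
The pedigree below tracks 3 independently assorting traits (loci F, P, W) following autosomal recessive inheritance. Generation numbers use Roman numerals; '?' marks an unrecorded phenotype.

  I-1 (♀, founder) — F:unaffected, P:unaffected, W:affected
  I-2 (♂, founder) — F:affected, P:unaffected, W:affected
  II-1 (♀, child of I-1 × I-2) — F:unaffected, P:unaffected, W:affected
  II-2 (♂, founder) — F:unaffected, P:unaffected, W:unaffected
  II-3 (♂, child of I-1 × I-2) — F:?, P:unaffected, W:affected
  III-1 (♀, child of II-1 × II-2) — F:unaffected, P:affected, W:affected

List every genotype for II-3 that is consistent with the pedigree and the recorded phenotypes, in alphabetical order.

II-3 ∈ {Ff PP ww, Ff Pp ww, ff PP ww, ff Pp ww}

F/I-1 un ·: FF|Ff
F/I-2 aff ·: ff
F/II-1 un I-1×I-2: Ff
F/II-2 un ·: FF|Ff
F/II-3 ? I-1×I-2: Ff|ff
F/III-1 un II-1×II-2: FF|Ff
⇒ F over [I-1,I-2,II-1,II-2,II-3,III-1]: 12 consistent
P/I-1 un ·: PP|Pp
P/I-2 un ·: PP|Pp
P/II-1 un I-1×I-2: Pp
P/II-2 un ·: Pp
P/II-3 un I-1×I-2: PP|Pp
P/III-1 aff II-1×II-2: pp
⇒ P over [I-1,I-2,II-1,II-2,II-3,III-1]: 6 consistent
W/I-1 aff ·: ww
W/I-2 aff ·: ww
W/II-1 aff I-1×I-2: ww
W/II-2 un ·: Ww
W/II-3 aff I-1×I-2: ww
W/III-1 aff II-1×II-2: ww
⇒ W over [I-1,I-2,II-1,II-2,II-3,III-1]: 1 consistent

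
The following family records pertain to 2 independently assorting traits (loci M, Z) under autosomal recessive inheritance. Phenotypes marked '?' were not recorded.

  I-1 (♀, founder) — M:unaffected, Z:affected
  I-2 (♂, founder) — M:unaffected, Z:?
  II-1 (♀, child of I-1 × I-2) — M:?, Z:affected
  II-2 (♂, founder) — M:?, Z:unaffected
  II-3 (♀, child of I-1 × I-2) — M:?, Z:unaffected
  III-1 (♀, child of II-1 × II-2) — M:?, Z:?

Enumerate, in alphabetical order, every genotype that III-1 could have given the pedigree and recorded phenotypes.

M/I-1 un ·: MM|Mm
M/I-2 un ·: MM|Mm
M/II-1 ? I-1×I-2: MM|Mm|mm
M/II-2 ? ·: MM|Mm|mm
M/II-3 ? I-1×I-2: MM|Mm|mm
M/III-1 ? II-1×II-2: MM|Mm|mm
⇒ M over [I-1,I-2,II-1,II-2,II-3,III-1]: 93 consistent
Z/I-1 aff ·: zz
Z/I-2 ? ·: Zz
Z/II-1 aff I-1×I-2: zz
Z/II-2 un ·: ZZ|Zz
Z/II-3 un I-1×I-2: Zz
Z/III-1 ? II-1×II-2: Zz|zz
⇒ Z over [I-1,I-2,II-1,II-2,II-3,III-1]: 3 consistent

III-1 ∈ {MM Zz, MM zz, Mm Zz, Mm zz, mm Zz, mm zz}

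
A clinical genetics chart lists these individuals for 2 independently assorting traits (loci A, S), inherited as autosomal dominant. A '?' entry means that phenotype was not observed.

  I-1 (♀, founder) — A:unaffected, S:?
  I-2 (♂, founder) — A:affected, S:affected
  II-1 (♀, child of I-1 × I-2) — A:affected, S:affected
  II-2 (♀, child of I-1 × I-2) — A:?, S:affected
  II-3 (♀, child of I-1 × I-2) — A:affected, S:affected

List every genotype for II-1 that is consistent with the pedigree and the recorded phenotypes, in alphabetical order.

A/I-1 un ·: aa
A/I-2 aff ·: Aa|AA
A/II-1 aff I-1×I-2: Aa
A/II-2 ? I-1×I-2: aa|Aa
A/II-3 aff I-1×I-2: Aa
⇒ A over [I-1,I-2,II-1,II-2,II-3]: 3 consistent
S/I-1 ? ·: ss|Ss|SS
S/I-2 aff ·: Ss|SS
S/II-1 aff I-1×I-2: Ss|SS
S/II-2 aff I-1×I-2: Ss|SS
S/II-3 aff I-1×I-2: Ss|SS
⇒ S over [I-1,I-2,II-1,II-2,II-3]: 27 consistent

II-1 ∈ {Aa SS, Aa Ss}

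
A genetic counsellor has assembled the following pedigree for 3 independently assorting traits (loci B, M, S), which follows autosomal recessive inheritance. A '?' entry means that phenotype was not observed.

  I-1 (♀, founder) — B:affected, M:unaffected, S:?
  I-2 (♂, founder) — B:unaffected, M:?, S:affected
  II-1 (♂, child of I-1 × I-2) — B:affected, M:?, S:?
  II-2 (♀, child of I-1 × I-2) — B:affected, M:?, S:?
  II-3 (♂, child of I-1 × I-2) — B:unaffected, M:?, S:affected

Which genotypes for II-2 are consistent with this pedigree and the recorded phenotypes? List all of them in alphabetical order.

II-2 ∈ {bb MM Ss, bb MM ss, bb Mm Ss, bb Mm ss, bb mm Ss, bb mm ss}

B/I-1 aff ·: bb
B/I-2 un ·: Bb
B/II-1 aff I-1×I-2: bb
B/II-2 aff I-1×I-2: bb
B/II-3 un I-1×I-2: Bb
⇒ B over [I-1,I-2,II-1,II-2,II-3]: 1 consistent
M/I-1 un ·: MM|Mm
M/I-2 ? ·: MM|Mm|mm
M/II-1 ? I-1×I-2: MM|Mm|mm
M/II-2 ? I-1×I-2: MM|Mm|mm
M/II-3 ? I-1×I-2: MM|Mm|mm
⇒ M over [I-1,I-2,II-1,II-2,II-3]: 53 consistent
S/I-1 ? ·: Ss|ss
S/I-2 aff ·: ss
S/II-1 ? I-1×I-2: Ss|ss
S/II-2 ? I-1×I-2: Ss|ss
S/II-3 aff I-1×I-2: ss
⇒ S over [I-1,I-2,II-1,II-2,II-3]: 5 consistent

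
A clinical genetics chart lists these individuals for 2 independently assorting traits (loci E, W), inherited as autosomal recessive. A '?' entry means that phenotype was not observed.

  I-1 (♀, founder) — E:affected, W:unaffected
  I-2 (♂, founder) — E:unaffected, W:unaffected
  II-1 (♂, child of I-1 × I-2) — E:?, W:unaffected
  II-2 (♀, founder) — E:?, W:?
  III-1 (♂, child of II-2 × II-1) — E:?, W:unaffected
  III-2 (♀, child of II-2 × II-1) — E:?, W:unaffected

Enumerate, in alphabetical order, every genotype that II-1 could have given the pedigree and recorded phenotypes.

E/I-1 aff ·: ee
E/I-2 un ·: EE|Ee
E/II-1 ? I-1×I-2: Ee|ee
E/II-2 ? ·: EE|Ee|ee
E/III-1 ? II-2×II-1: EE|Ee|ee
E/III-2 ? II-2×II-1: EE|Ee|ee
⇒ E over [I-1,I-2,II-1,II-2,III-1,III-2]: 40 consistent
W/I-1 un ·: WW|Ww
W/I-2 un ·: WW|Ww
W/II-1 un I-1×I-2: WW|Ww
W/II-2 ? ·: WW|Ww|ww
W/III-1 un II-2×II-1: WW|Ww
W/III-2 un II-2×II-1: WW|Ww
⇒ W over [I-1,I-2,II-1,II-2,III-1,III-2]: 51 consistent

II-1 ∈ {Ee WW, Ee Ww, ee WW, ee Ww}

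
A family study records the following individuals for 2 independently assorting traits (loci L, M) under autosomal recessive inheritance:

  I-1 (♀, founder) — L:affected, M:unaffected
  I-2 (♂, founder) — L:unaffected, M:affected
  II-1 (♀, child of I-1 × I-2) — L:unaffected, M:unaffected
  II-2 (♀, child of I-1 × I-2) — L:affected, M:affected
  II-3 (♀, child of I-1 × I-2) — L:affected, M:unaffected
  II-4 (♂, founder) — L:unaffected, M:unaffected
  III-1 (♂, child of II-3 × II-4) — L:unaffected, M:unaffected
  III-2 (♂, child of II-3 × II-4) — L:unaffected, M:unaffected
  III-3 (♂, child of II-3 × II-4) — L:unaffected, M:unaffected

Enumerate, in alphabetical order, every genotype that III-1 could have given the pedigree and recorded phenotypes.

L/I-1 aff ·: ll
L/I-2 un ·: Ll
L/II-1 un I-1×I-2: Ll
L/II-2 aff I-1×I-2: ll
L/II-3 aff I-1×I-2: ll
L/II-4 un ·: LL|Ll
L/III-1 un II-3×II-4: Ll
L/III-2 un II-3×II-4: Ll
L/III-3 un II-3×II-4: Ll
⇒ L over [I-1,I-2,II-1,II-2,II-3,II-4,III-1,III-2,III-3]: 2 consistent
M/I-1 un ·: Mm
M/I-2 aff ·: mm
M/II-1 un I-1×I-2: Mm
M/II-2 aff I-1×I-2: mm
M/II-3 un I-1×I-2: Mm
M/II-4 un ·: MM|Mm
M/III-1 un II-3×II-4: MM|Mm
M/III-2 un II-3×II-4: MM|Mm
M/III-3 un II-3×II-4: MM|Mm
⇒ M over [I-1,I-2,II-1,II-2,II-3,II-4,III-1,III-2,III-3]: 16 consistent

III-1 ∈ {Ll MM, Ll Mm}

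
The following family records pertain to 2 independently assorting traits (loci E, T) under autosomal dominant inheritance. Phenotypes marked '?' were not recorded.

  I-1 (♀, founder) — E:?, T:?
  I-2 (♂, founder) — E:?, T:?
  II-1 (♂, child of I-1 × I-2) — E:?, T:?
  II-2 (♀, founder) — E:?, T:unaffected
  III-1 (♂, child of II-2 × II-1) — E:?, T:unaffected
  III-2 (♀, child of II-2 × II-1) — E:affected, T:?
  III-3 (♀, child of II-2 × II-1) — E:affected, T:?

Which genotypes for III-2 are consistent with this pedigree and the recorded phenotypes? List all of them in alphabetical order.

III-2 ∈ {EE Tt, EE tt, Ee Tt, Ee tt}

E/I-1 ? ·: ee|Ee|EE
E/I-2 ? ·: ee|Ee|EE
E/II-1 ? I-1×I-2: ee|Ee|EE
E/II-2 ? ·: ee|Ee|EE
E/III-1 ? II-2×II-1: ee|Ee|EE
E/III-2 aff II-2×II-1: Ee|EE
E/III-3 aff II-2×II-1: Ee|EE
⇒ E over [I-1,I-2,II-1,II-2,III-1,III-2,III-3]: 206 consistent
T/I-1 ? ·: tt|Tt|TT
T/I-2 ? ·: tt|Tt|TT
T/II-1 ? I-1×I-2: tt|Tt
T/II-2 un ·: tt
T/III-1 un II-2×II-1: tt
T/III-2 ? II-2×II-1: tt|Tt
T/III-3 ? II-2×II-1: tt|Tt
⇒ T over [I-1,I-2,II-1,II-2,III-1,III-2,III-3]: 32 consistent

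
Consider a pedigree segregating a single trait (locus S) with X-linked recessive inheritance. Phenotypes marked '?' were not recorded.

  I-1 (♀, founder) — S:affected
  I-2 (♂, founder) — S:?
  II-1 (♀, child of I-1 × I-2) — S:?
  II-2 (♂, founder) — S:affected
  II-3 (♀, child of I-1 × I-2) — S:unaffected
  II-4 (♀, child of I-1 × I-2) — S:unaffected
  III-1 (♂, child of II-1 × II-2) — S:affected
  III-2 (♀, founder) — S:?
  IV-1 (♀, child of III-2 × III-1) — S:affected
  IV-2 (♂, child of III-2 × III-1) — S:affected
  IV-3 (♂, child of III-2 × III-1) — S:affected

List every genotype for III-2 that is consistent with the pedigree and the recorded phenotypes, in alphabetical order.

III-2 ∈ {X^SX^s, X^sX^s}

S/I-1 aff ·: X^sX^s
S/I-2 ? ·: X^SY
S/II-1 ? I-1×I-2: X^SX^s
S/II-2 aff ·: X^sY
S/II-3 un I-1×I-2: X^SX^s
S/II-4 un I-1×I-2: X^SX^s
S/III-1 aff II-1×II-2: X^sY
S/III-2 ? ·: X^SX^s|X^sX^s
S/IV-1 aff III-2×III-1: X^sX^s
S/IV-2 aff III-2×III-1: X^sY
S/IV-3 aff III-2×III-1: X^sY
⇒ S over [I-1,I-2,II-1,II-2,II-3,II-4,III-1,III-2,IV-1,IV-2,IV-3]: 2 consistent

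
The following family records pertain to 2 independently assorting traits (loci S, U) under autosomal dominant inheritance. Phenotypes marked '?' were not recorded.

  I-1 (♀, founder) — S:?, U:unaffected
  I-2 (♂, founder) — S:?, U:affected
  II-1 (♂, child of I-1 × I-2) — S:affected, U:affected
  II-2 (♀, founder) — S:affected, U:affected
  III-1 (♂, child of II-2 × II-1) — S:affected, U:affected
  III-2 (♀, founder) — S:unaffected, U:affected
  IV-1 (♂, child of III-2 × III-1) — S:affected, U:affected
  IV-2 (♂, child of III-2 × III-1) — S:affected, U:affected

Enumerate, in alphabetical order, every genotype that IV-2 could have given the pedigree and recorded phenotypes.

S/I-1 ? ·: ss|Ss|SS
S/I-2 ? ·: ss|Ss|SS
S/II-1 aff I-1×I-2: Ss|SS
S/II-2 aff ·: Ss|SS
S/III-1 aff II-2×II-1: Ss|SS
S/III-2 un ·: ss
S/IV-1 aff III-2×III-1: Ss
S/IV-2 aff III-2×III-1: Ss
⇒ S over [I-1,I-2,II-1,II-2,III-1,III-2,IV-1,IV-2]: 40 consistent
U/I-1 un ·: uu
U/I-2 aff ·: Uu|UU
U/II-1 aff I-1×I-2: Uu
U/II-2 aff ·: Uu|UU
U/III-1 aff II-2×II-1: Uu|UU
U/III-2 aff ·: Uu|UU
U/IV-1 aff III-2×III-1: Uu|UU
U/IV-2 aff III-2×III-1: Uu|UU
⇒ U over [I-1,I-2,II-1,II-2,III-1,III-2,IV-1,IV-2]: 52 consistent

IV-2 ∈ {Ss UU, Ss Uu}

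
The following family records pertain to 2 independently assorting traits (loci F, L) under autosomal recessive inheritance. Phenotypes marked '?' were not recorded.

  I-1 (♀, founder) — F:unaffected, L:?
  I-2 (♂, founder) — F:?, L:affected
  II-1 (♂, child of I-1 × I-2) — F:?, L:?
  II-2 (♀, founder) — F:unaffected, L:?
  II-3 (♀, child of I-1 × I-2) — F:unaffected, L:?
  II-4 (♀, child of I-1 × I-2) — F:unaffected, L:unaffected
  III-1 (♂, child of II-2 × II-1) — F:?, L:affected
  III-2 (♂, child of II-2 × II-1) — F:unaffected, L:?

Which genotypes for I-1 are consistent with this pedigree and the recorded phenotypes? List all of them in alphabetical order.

I-1 ∈ {FF LL, FF Ll, Ff LL, Ff Ll}

F/I-1 un ·: FF|Ff
F/I-2 ? ·: FF|Ff|ff
F/II-1 ? I-1×I-2: FF|Ff|ff
F/II-2 un ·: FF|Ff
F/II-3 un I-1×I-2: FF|Ff
F/II-4 un I-1×I-2: FF|Ff
F/III-1 ? II-2×II-1: FF|Ff|ff
F/III-2 un II-2×II-1: FF|Ff
⇒ F over [I-1,I-2,II-1,II-2,II-3,II-4,III-1,III-2]: 220 consistent
L/I-1 ? ·: LL|Ll
L/I-2 aff ·: ll
L/II-1 ? I-1×I-2: Ll|ll
L/II-2 ? ·: Ll|ll
L/II-3 ? I-1×I-2: Ll|ll
L/II-4 un I-1×I-2: Ll
L/III-1 aff II-2×II-1: ll
L/III-2 ? II-2×II-1: LL|Ll|ll
⇒ L over [I-1,I-2,II-1,II-2,II-3,II-4,III-1,III-2]: 21 consistent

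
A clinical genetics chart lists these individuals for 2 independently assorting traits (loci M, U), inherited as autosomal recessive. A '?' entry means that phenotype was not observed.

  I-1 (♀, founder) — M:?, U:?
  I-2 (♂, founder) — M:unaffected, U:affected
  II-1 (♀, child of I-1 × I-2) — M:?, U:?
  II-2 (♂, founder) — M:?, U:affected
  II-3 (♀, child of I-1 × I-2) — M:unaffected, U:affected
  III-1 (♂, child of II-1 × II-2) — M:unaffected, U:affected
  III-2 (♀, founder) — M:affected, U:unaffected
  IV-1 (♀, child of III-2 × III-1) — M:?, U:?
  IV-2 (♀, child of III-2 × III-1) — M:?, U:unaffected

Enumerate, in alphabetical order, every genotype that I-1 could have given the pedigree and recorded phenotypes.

M/I-1 ? ·: MM|Mm|mm
M/I-2 un ·: MM|Mm
M/II-1 ? I-1×I-2: MM|Mm|mm
M/II-2 ? ·: MM|Mm|mm
M/II-3 un I-1×I-2: MM|Mm
M/III-1 un II-1×II-2: MM|Mm
M/III-2 aff ·: mm
M/IV-1 ? III-2×III-1: Mm|mm
M/IV-2 ? III-2×III-1: Mm|mm
⇒ M over [I-1,I-2,II-1,II-2,II-3,III-1,III-2,IV-1,IV-2]: 206 consistent
U/I-1 ? ·: Uu|uu
U/I-2 aff ·: uu
U/II-1 ? I-1×I-2: Uu|uu
U/II-2 aff ·: uu
U/II-3 aff I-1×I-2: uu
U/III-1 aff II-1×II-2: uu
U/III-2 un ·: UU|Uu
U/IV-1 ? III-2×III-1: Uu|uu
U/IV-2 un III-2×III-1: Uu
⇒ U over [I-1,I-2,II-1,II-2,II-3,III-1,III-2,IV-1,IV-2]: 9 consistent

I-1 ∈ {MM Uu, MM uu, Mm Uu, Mm uu, mm Uu, mm uu}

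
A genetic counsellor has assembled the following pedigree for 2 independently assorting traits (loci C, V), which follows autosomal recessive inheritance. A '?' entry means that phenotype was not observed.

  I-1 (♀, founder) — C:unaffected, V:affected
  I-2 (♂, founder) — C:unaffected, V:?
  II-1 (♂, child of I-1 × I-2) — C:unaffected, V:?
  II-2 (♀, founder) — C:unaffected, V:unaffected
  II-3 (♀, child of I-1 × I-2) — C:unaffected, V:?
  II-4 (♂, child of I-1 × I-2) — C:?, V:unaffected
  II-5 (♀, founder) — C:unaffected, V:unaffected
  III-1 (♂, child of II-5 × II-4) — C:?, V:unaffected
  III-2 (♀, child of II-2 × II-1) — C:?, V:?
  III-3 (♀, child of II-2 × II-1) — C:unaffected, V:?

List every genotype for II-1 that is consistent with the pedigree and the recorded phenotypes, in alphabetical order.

C/I-1 un ·: CC|Cc
C/I-2 un ·: CC|Cc
C/II-1 un I-1×I-2: CC|Cc
C/II-2 un ·: CC|Cc
C/II-3 un I-1×I-2: CC|Cc
C/II-4 ? I-1×I-2: CC|Cc|cc
C/II-5 un ·: CC|Cc
C/III-1 ? II-5×II-4: CC|Cc|cc
C/III-2 ? II-2×II-1: CC|Cc|cc
C/III-3 un II-2×II-1: CC|Cc
⇒ C over [I-1,I-2,II-1,II-2,II-3,II-4,II-5,III-1,III-2,III-3]: 825 consistent
V/I-1 aff ·: vv
V/I-2 ? ·: VV|Vv
V/II-1 ? I-1×I-2: Vv|vv
V/II-2 un ·: VV|Vv
V/II-3 ? I-1×I-2: Vv|vv
V/II-4 un I-1×I-2: Vv
V/II-5 un ·: VV|Vv
V/III-1 un II-5×II-4: VV|Vv
V/III-2 ? II-2×II-1: VV|Vv|vv
V/III-3 ? II-2×II-1: VV|Vv|vv
⇒ V over [I-1,I-2,II-1,II-2,II-3,II-4,II-5,III-1,III-2,III-3]: 196 consistent

II-1 ∈ {CC Vv, CC vv, Cc Vv, Cc vv}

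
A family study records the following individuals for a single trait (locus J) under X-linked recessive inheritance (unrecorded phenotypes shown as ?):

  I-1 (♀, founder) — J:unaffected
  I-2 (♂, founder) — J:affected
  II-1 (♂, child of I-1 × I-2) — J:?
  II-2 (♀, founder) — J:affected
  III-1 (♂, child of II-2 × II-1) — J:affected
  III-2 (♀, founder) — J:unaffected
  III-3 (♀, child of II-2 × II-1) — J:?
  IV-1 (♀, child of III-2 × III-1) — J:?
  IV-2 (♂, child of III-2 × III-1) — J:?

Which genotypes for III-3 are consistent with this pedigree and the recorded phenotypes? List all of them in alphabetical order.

III-3 ∈ {X^JX^j, X^jX^j}

J/I-1 un ·: X^JX^J|X^JX^j
J/I-2 aff ·: X^jY
J/II-1 ? I-1×I-2: X^JY|X^jY
J/II-2 aff ·: X^jX^j
J/III-1 aff II-2×II-1: X^jY
J/III-2 un ·: X^JX^J|X^JX^j
J/III-3 ? II-2×II-1: X^JX^j|X^jX^j
J/IV-1 ? III-2×III-1: X^JX^j|X^jX^j
J/IV-2 ? III-2×III-1: X^JY|X^jY
⇒ J over [I-1,I-2,II-1,II-2,III-1,III-2,III-3,IV-1,IV-2]: 15 consistent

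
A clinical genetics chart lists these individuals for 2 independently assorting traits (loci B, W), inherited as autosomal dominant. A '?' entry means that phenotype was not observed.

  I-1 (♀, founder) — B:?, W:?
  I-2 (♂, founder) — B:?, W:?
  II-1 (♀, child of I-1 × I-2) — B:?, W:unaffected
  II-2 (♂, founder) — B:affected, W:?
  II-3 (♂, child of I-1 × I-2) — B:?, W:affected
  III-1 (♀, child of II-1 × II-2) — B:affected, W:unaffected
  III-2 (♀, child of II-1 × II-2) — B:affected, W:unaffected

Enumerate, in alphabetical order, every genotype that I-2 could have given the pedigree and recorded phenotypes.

B/I-1 ? ·: bb|Bb|BB
B/I-2 ? ·: bb|Bb|BB
B/II-1 ? I-1×I-2: bb|Bb|BB
B/II-2 aff ·: Bb|BB
B/II-3 ? I-1×I-2: bb|Bb|BB
B/III-1 aff II-1×II-2: Bb|BB
B/III-2 aff II-1×II-2: Bb|BB
⇒ B over [I-1,I-2,II-1,II-2,II-3,III-1,III-2]: 160 consistent
W/I-1 ? ·: ww|Ww
W/I-2 ? ·: ww|Ww
W/II-1 un I-1×I-2: ww
W/II-2 ? ·: ww|Ww
W/II-3 aff I-1×I-2: Ww|WW
W/III-1 un II-1×II-2: ww
W/III-2 un II-1×II-2: ww
⇒ W over [I-1,I-2,II-1,II-2,II-3,III-1,III-2]: 8 consistent

I-2 ∈ {BB Ww, BB ww, Bb Ww, Bb ww, bb Ww, bb ww}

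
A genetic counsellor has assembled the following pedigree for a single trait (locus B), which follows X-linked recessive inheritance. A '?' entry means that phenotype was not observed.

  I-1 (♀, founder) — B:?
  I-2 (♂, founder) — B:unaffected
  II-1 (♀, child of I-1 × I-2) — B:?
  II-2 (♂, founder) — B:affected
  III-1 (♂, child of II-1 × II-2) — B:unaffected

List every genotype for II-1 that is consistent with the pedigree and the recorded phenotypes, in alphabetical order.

B/I-1 ? ·: X^BX^B|X^BX^b|X^bX^b
B/I-2 un ·: X^BY
B/II-1 ? I-1×I-2: X^BX^B|X^BX^b
B/II-2 aff ·: X^bY
B/III-1 un II-1×II-2: X^BY
⇒ B over [I-1,I-2,II-1,II-2,III-1]: 4 consistent

II-1 ∈ {X^BX^B, X^BX^b}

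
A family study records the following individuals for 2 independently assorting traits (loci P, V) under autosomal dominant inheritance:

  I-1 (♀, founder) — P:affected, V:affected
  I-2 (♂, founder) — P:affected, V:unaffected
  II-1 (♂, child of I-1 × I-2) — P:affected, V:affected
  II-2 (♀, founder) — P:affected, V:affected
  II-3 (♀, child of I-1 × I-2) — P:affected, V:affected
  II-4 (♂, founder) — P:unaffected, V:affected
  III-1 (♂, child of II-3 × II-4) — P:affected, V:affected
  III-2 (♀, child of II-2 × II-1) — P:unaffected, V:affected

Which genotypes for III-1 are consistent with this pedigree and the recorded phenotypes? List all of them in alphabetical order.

III-1 ∈ {Pp VV, Pp Vv}

P/I-1 aff ·: Pp|PP
P/I-2 aff ·: Pp|PP
P/II-1 aff I-1×I-2: Pp
P/II-2 aff ·: Pp
P/II-3 aff I-1×I-2: Pp|PP
P/II-4 un ·: pp
P/III-1 aff II-3×II-4: Pp
P/III-2 un II-2×II-1: pp
⇒ P over [I-1,I-2,II-1,II-2,II-3,II-4,III-1,III-2]: 6 consistent
V/I-1 aff ·: Vv|VV
V/I-2 un ·: vv
V/II-1 aff I-1×I-2: Vv
V/II-2 aff ·: Vv|VV
V/II-3 aff I-1×I-2: Vv
V/II-4 aff ·: Vv|VV
V/III-1 aff II-3×II-4: Vv|VV
V/III-2 aff II-2×II-1: Vv|VV
⇒ V over [I-1,I-2,II-1,II-2,II-3,II-4,III-1,III-2]: 32 consistent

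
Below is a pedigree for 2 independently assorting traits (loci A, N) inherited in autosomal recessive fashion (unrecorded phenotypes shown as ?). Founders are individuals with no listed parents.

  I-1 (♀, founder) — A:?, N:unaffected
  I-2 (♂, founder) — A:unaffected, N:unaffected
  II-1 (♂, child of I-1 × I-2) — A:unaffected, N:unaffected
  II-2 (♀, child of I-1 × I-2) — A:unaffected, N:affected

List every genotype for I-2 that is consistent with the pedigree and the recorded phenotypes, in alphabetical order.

A/I-1 ? ·: AA|Aa|aa
A/I-2 un ·: AA|Aa
A/II-1 un I-1×I-2: AA|Aa
A/II-2 un I-1×I-2: AA|Aa
⇒ A over [I-1,I-2,II-1,II-2]: 15 consistent
N/I-1 un ·: Nn
N/I-2 un ·: Nn
N/II-1 un I-1×I-2: NN|Nn
N/II-2 aff I-1×I-2: nn
⇒ N over [I-1,I-2,II-1,II-2]: 2 consistent

I-2 ∈ {AA Nn, Aa Nn}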